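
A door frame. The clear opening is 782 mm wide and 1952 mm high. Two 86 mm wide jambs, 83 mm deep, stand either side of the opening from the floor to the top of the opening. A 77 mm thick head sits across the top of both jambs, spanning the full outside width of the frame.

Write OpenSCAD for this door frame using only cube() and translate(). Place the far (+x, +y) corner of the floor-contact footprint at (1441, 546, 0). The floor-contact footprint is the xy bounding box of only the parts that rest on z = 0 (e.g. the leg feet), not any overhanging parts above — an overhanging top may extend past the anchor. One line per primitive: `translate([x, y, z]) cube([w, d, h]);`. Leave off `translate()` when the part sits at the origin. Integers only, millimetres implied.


translate([487, 463, 0]) cube([86, 83, 1952]);
translate([1355, 463, 0]) cube([86, 83, 1952]);
translate([487, 463, 1952]) cube([954, 83, 77]);


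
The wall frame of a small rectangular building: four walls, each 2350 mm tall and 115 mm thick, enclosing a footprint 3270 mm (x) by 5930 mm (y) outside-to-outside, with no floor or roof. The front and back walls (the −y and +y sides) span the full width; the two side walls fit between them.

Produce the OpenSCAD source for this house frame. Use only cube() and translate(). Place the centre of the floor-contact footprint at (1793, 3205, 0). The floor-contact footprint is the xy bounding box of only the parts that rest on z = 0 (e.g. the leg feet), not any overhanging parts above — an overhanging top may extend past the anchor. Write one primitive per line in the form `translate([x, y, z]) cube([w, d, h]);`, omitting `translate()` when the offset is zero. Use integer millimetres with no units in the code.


translate([158, 240, 0]) cube([3270, 115, 2350]);
translate([158, 6055, 0]) cube([3270, 115, 2350]);
translate([158, 355, 0]) cube([115, 5700, 2350]);
translate([3313, 355, 0]) cube([115, 5700, 2350]);


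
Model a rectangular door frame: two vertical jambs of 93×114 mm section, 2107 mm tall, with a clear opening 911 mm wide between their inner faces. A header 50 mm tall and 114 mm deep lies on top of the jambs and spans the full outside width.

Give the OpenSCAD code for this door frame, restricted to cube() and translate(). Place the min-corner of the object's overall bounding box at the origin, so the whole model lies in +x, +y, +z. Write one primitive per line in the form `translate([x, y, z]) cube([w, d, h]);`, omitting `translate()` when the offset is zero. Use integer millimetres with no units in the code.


cube([93, 114, 2107]);
translate([1004, 0, 0]) cube([93, 114, 2107]);
translate([0, 0, 2107]) cube([1097, 114, 50]);


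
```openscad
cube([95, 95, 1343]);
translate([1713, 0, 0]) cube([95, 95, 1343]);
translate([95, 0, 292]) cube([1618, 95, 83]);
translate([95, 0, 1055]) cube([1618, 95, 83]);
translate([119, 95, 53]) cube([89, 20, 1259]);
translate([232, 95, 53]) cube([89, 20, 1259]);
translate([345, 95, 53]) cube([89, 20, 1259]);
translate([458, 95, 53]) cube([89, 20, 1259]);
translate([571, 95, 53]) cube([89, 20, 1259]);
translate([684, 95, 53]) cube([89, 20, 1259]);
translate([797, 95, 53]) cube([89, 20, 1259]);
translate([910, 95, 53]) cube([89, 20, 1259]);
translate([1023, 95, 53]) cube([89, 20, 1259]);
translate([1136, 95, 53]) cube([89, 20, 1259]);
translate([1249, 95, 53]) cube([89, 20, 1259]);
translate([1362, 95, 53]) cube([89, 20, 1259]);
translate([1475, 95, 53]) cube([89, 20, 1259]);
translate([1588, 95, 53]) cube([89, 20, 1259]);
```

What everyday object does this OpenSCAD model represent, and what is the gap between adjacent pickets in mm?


A fence section. The picket gap is 24 mm.

Two posts, two rails, 14 pickets — a fence section. Span 1618 mm holds 14 pickets of 89 mm with 15 equal gaps: ⌊(1618 − 14·89) / 15⌋ = 24 mm.


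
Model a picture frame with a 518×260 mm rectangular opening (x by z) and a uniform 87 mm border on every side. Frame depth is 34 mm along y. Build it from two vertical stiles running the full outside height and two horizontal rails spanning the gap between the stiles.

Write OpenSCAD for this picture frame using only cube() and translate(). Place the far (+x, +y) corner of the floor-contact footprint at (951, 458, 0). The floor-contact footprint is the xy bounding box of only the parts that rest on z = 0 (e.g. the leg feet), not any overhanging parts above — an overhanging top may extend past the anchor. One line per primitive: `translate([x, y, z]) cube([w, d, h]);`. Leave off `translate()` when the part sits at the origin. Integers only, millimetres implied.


translate([259, 424, 0]) cube([87, 34, 434]);
translate([864, 424, 0]) cube([87, 34, 434]);
translate([346, 424, 0]) cube([518, 34, 87]);
translate([346, 424, 347]) cube([518, 34, 87]);


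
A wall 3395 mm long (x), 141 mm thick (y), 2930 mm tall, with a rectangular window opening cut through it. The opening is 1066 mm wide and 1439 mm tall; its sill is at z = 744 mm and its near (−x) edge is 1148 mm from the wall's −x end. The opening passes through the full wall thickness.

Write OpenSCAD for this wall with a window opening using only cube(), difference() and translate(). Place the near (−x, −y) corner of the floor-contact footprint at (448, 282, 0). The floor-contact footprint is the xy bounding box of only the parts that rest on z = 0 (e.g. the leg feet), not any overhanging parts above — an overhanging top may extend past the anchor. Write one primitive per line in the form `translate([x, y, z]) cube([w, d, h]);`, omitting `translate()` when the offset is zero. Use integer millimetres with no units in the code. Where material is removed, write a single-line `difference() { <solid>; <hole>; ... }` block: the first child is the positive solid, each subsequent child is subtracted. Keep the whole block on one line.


difference() { translate([448, 282, 0]) cube([3395, 141, 2930]); translate([1596, 282, 744]) cube([1066, 141, 1439]); }


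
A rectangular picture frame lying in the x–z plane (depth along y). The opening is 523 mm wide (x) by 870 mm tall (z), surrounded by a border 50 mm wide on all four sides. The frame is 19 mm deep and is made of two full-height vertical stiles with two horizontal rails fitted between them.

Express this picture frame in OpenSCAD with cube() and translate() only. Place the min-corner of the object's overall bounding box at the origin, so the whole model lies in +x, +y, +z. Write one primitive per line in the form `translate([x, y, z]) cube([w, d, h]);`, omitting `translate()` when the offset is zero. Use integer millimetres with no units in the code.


cube([50, 19, 970]);
translate([573, 0, 0]) cube([50, 19, 970]);
translate([50, 0, 0]) cube([523, 19, 50]);
translate([50, 0, 920]) cube([523, 19, 50]);


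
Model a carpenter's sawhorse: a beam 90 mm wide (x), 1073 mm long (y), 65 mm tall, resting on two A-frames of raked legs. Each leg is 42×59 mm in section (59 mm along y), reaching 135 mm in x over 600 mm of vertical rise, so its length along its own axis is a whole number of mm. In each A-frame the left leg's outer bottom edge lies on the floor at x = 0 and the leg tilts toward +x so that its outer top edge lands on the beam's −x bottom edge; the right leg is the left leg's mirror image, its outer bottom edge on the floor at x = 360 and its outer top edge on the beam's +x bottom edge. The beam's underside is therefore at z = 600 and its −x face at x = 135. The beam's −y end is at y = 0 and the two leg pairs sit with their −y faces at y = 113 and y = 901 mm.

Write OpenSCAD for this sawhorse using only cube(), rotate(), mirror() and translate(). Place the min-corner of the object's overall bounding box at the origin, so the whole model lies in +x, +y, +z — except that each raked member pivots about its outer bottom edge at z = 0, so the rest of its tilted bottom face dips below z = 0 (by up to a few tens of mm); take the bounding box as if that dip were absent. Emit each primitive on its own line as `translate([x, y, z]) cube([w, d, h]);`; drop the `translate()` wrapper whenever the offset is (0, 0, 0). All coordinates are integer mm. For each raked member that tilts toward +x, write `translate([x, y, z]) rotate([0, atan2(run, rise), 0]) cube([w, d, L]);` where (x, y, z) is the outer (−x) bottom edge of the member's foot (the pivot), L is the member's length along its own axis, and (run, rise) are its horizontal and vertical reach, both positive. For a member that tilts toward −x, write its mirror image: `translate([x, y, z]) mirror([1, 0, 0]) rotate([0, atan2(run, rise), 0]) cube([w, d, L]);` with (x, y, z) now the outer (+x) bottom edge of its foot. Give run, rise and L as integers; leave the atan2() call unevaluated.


translate([135, 0, 600]) cube([90, 1073, 65]);
translate([0, 113, 0]) rotate([0, atan2(135, 600), 0]) cube([42, 59, 615]);
translate([360, 113, 0]) mirror([1, 0, 0]) rotate([0, atan2(135, 600), 0]) cube([42, 59, 615]);
translate([0, 901, 0]) rotate([0, atan2(135, 600), 0]) cube([42, 59, 615]);
translate([360, 901, 0]) mirror([1, 0, 0]) rotate([0, atan2(135, 600), 0]) cube([42, 59, 615]);


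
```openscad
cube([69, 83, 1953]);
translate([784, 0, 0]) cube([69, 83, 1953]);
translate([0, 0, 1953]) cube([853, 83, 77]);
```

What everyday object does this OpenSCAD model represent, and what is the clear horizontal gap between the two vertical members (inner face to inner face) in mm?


A door frame. The clear opening width is 715 mm.

Two 1953 mm tall posts with a header on top — a door frame. The left jamb is 69 mm wide at x = 0; the right jamb starts at x = 784. The clear opening is 784 − 69 = 715 mm.


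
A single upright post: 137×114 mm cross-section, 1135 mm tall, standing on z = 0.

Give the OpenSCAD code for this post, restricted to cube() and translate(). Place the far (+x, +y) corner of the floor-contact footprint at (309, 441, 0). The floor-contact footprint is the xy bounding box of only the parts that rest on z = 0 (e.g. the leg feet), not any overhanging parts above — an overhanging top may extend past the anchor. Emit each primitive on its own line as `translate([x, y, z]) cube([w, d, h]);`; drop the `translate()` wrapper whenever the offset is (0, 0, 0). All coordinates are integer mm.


translate([172, 327, 0]) cube([137, 114, 1135]);


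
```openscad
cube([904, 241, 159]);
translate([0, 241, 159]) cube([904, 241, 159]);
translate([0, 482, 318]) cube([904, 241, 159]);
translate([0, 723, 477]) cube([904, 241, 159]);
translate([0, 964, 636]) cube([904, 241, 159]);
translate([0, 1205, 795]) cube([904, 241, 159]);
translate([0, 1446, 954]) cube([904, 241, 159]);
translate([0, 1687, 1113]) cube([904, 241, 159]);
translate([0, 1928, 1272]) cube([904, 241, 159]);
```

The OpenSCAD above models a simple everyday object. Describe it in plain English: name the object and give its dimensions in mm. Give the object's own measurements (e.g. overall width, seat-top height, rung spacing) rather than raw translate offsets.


A straight staircase of 9 solid steps. Each step is 904 mm wide (x), 241 mm deep (y, the going) and 159 mm tall (the rise). The first step rests on the floor; each subsequent step sits one going further in +y and one rise higher in +z, directly behind and above the previous step with no overlap.


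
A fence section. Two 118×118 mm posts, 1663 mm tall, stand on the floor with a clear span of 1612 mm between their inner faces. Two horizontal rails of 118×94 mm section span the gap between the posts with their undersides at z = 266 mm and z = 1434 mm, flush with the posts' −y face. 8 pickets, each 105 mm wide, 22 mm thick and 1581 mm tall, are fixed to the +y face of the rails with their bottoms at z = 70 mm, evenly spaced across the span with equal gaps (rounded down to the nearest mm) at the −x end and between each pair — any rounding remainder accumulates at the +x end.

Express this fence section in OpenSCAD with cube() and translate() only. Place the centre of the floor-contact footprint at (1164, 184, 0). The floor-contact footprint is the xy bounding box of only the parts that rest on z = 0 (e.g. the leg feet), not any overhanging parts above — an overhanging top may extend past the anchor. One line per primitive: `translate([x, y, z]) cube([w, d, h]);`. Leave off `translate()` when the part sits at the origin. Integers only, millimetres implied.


translate([240, 125, 0]) cube([118, 118, 1663]);
translate([1970, 125, 0]) cube([118, 118, 1663]);
translate([358, 125, 266]) cube([1612, 118, 94]);
translate([358, 125, 1434]) cube([1612, 118, 94]);
translate([443, 243, 70]) cube([105, 22, 1581]);
translate([633, 243, 70]) cube([105, 22, 1581]);
translate([823, 243, 70]) cube([105, 22, 1581]);
translate([1013, 243, 70]) cube([105, 22, 1581]);
translate([1203, 243, 70]) cube([105, 22, 1581]);
translate([1393, 243, 70]) cube([105, 22, 1581]);
translate([1583, 243, 70]) cube([105, 22, 1581]);
translate([1773, 243, 70]) cube([105, 22, 1581]);


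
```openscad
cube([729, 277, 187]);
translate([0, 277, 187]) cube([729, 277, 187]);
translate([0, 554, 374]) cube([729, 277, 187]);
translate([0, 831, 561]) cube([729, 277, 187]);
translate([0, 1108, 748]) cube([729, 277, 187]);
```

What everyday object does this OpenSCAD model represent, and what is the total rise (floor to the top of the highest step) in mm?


A staircase. The total rise is 935 mm.

5 identical blocks, each offset up and back from the previous — a staircase. Each step is 187 mm tall and there are 5 of them, so the total rise is 5 × 187 = 935 mm.


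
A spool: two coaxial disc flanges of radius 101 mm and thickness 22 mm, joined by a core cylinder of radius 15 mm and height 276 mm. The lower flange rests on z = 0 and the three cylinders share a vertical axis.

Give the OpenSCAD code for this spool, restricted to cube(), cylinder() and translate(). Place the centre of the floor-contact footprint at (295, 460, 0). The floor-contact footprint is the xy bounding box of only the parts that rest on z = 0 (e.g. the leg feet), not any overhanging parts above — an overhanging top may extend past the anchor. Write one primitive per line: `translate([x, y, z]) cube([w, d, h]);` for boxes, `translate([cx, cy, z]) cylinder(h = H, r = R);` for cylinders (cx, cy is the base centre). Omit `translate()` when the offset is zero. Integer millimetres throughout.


translate([295, 460, 0]) cylinder(h = 22, r = 101);
translate([295, 460, 22]) cylinder(h = 276, r = 15);
translate([295, 460, 298]) cylinder(h = 22, r = 101);


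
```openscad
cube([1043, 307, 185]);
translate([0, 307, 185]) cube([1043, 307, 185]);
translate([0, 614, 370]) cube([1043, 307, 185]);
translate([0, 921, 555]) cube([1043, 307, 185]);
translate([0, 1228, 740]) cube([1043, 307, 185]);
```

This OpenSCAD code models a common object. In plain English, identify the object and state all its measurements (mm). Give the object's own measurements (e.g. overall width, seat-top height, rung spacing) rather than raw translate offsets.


A straight staircase of 5 solid steps. Each step is 1043 mm wide (x), 307 mm deep (y, the going) and 185 mm tall (the rise). The first step rests on the floor; each subsequent step sits one going further in +y and one rise higher in +z, directly behind and above the previous step with no overlap.


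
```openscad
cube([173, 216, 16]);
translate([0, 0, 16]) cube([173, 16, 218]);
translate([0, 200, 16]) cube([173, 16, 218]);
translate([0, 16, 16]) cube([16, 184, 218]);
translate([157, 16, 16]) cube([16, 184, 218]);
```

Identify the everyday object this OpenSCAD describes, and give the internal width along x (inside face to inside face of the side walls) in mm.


An open box. The internal width is 141 mm.

A 173×216 base slab with four walls standing on it — an open box. The base is 173 mm wide and the walls are 16 mm thick, so the internal width is 173 − 2 × 16 = 141 mm.


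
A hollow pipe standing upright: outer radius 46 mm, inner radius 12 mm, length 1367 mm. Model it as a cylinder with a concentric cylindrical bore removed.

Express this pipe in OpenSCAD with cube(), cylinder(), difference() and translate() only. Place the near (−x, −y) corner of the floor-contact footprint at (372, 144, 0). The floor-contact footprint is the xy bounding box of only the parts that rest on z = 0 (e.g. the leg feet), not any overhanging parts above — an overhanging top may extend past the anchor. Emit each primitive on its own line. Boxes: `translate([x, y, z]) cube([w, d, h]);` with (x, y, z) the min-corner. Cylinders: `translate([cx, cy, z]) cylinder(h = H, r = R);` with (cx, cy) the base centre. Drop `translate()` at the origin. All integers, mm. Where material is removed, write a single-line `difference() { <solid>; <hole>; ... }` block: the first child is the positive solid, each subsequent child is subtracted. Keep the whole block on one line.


difference() { translate([418, 190, 0]) cylinder(h = 1367, r = 46); translate([418, 190, 0]) cylinder(h = 1367, r = 12); }


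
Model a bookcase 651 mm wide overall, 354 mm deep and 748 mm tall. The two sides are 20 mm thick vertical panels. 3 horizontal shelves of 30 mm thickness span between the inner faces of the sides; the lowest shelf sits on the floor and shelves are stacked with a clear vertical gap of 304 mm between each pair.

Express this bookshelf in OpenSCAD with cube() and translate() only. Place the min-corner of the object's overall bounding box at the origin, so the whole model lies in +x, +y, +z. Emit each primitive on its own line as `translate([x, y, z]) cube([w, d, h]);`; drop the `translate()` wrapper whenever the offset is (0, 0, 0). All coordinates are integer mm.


cube([20, 354, 748]);
translate([631, 0, 0]) cube([20, 354, 748]);
translate([20, 0, 0]) cube([611, 354, 30]);
translate([20, 0, 334]) cube([611, 354, 30]);
translate([20, 0, 668]) cube([611, 354, 30]);


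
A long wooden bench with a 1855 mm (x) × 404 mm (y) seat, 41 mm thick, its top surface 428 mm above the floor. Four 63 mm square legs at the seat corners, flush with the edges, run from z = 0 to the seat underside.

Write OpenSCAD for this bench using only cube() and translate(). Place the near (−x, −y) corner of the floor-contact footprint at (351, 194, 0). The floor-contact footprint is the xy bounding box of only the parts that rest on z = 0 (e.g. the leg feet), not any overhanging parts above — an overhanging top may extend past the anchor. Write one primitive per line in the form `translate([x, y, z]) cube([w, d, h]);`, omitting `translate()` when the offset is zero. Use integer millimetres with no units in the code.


translate([351, 194, 387]) cube([1855, 404, 41]);
translate([351, 194, 0]) cube([63, 63, 387]);
translate([351, 535, 0]) cube([63, 63, 387]);
translate([2143, 194, 0]) cube([63, 63, 387]);
translate([2143, 535, 0]) cube([63, 63, 387]);


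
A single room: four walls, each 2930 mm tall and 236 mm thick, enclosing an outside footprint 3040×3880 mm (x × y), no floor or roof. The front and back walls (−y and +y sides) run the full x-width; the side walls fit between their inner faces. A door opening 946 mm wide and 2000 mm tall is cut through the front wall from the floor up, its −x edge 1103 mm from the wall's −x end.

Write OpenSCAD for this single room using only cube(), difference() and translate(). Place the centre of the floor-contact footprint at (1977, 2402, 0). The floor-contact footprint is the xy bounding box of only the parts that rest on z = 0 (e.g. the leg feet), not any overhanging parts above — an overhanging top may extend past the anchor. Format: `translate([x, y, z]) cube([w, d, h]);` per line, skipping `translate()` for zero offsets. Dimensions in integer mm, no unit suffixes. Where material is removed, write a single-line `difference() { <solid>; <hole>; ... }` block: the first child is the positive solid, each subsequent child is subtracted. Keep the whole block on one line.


difference() { translate([457, 462, 0]) cube([3040, 236, 2930]); translate([1560, 462, 0]) cube([946, 236, 2000]); }
translate([457, 4106, 0]) cube([3040, 236, 2930]);
translate([457, 698, 0]) cube([236, 3408, 2930]);
translate([3261, 698, 0]) cube([236, 3408, 2930]);


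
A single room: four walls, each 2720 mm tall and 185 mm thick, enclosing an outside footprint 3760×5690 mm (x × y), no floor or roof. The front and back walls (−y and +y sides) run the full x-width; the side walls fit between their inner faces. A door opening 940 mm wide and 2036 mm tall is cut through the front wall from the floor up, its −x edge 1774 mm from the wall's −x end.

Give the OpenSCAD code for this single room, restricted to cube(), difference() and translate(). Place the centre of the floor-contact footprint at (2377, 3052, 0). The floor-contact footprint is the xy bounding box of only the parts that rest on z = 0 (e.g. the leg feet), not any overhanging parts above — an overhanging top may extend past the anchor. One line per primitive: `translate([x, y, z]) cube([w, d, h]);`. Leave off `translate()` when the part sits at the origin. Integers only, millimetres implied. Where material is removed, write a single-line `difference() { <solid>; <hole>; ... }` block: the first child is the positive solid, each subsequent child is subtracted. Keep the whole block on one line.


difference() { translate([497, 207, 0]) cube([3760, 185, 2720]); translate([2271, 207, 0]) cube([940, 185, 2036]); }
translate([497, 5712, 0]) cube([3760, 185, 2720]);
translate([497, 392, 0]) cube([185, 5320, 2720]);
translate([4072, 392, 0]) cube([185, 5320, 2720]);


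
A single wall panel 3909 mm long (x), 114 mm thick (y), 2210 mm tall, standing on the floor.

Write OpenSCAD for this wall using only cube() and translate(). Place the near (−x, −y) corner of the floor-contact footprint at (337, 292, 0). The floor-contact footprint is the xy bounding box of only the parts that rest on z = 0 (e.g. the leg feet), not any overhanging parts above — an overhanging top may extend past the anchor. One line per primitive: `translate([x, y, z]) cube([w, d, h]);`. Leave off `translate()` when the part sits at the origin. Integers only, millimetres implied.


translate([337, 292, 0]) cube([3909, 114, 2210]);


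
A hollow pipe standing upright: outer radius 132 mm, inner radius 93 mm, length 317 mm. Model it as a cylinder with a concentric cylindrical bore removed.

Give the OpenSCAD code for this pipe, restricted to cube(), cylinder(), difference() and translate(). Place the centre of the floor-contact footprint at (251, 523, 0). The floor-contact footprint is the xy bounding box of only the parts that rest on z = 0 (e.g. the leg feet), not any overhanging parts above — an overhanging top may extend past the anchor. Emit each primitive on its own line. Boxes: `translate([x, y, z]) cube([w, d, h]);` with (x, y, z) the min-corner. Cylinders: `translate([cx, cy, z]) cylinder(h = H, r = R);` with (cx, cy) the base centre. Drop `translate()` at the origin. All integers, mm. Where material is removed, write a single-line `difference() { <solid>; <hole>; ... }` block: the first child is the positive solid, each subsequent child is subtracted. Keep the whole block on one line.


difference() { translate([251, 523, 0]) cylinder(h = 317, r = 132); translate([251, 523, 0]) cylinder(h = 317, r = 93); }


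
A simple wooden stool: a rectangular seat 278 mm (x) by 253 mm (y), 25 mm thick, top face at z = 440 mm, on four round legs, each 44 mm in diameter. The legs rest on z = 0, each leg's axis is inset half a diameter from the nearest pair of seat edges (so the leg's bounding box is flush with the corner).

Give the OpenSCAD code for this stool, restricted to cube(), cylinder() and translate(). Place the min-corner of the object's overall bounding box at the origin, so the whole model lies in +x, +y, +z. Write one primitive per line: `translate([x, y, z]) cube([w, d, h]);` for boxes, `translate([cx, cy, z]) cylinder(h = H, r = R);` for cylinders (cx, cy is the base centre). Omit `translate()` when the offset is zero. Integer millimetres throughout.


// leg_h = 440 - 25 = 415
translate([0, 0, 415]) cube([278, 253, 25]);
translate([22, 22, 0]) cylinder(h = 415, r = 22);
translate([256, 22, 0]) cylinder(h = 415, r = 22);
translate([22, 231, 0]) cylinder(h = 415, r = 22);
translate([256, 231, 0]) cylinder(h = 415, r = 22);


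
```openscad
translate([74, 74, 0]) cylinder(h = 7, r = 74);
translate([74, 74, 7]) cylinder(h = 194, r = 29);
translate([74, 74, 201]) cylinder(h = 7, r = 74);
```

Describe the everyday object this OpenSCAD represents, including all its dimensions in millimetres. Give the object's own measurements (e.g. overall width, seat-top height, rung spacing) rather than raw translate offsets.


A spool: two coaxial disc flanges of radius 74 mm and thickness 7 mm, joined by a core cylinder of radius 29 mm and height 194 mm. The lower flange rests on z = 0 and the three cylinders share a vertical axis.


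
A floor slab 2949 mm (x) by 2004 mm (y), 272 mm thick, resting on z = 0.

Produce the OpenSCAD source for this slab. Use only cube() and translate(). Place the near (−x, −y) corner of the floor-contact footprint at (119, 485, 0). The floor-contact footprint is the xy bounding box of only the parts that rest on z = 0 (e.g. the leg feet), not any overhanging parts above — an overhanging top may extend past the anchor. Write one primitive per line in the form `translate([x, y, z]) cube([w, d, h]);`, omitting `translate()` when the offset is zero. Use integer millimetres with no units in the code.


translate([119, 485, 0]) cube([2949, 2004, 272]);


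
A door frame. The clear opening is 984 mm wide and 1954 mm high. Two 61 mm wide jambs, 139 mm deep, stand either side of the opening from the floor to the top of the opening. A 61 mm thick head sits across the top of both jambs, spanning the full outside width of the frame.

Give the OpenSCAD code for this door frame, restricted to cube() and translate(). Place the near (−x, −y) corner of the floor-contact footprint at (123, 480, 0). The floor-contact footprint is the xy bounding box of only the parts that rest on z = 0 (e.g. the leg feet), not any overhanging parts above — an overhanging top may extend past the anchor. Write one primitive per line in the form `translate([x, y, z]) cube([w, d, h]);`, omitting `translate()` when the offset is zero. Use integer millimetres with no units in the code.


translate([123, 480, 0]) cube([61, 139, 1954]);
translate([1168, 480, 0]) cube([61, 139, 1954]);
translate([123, 480, 1954]) cube([1106, 139, 61]);


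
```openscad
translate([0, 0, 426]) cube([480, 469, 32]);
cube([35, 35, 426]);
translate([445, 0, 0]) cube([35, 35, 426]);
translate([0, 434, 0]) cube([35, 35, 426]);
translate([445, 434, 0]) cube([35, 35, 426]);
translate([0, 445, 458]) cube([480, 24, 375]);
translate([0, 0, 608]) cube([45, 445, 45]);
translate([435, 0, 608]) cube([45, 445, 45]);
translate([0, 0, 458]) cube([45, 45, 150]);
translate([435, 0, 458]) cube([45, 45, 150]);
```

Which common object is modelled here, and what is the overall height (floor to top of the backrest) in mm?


A chair. The overall height is 833 mm.

A slab on four corner posts with a tall panel at the back — a chair. The seat slab sits at z = 426 with thickness 32, and the 375 mm backrest starts at the seat top, so the overall height is 426 + 32 + 375 = 833 mm.


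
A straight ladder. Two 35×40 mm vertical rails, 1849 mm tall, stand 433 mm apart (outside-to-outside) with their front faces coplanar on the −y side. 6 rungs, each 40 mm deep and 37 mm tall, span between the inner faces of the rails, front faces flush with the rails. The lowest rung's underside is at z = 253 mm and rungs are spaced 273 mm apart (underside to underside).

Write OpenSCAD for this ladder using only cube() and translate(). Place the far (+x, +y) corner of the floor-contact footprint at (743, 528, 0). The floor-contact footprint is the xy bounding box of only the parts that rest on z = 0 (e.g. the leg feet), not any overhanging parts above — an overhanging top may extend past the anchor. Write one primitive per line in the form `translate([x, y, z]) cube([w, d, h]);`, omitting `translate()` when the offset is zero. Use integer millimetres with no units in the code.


translate([310, 488, 0]) cube([35, 40, 1849]);
translate([708, 488, 0]) cube([35, 40, 1849]);
translate([345, 488, 253]) cube([363, 40, 37]);
translate([345, 488, 526]) cube([363, 40, 37]);
translate([345, 488, 799]) cube([363, 40, 37]);
translate([345, 488, 1072]) cube([363, 40, 37]);
translate([345, 488, 1345]) cube([363, 40, 37]);
translate([345, 488, 1618]) cube([363, 40, 37]);


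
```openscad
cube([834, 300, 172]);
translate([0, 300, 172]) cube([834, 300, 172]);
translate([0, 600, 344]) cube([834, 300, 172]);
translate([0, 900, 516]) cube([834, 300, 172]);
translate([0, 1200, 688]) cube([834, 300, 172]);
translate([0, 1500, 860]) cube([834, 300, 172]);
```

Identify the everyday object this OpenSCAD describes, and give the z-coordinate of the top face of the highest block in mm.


A staircase. The total rise is 1032 mm.

6 identical blocks, each offset up and back from the previous — a staircase. Each step is 172 mm tall and there are 6 of them, so the total rise is 6 × 172 = 1032 mm.


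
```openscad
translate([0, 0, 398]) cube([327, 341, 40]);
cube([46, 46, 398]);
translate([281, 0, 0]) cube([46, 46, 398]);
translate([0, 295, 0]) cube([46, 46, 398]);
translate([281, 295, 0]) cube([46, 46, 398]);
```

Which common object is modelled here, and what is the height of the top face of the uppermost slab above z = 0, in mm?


A stool. The seat height is 438 mm.

A 327×341×40 slab at z = 398 on four corner posts — a stool. The seat top is 398 + 40 = 438 mm.


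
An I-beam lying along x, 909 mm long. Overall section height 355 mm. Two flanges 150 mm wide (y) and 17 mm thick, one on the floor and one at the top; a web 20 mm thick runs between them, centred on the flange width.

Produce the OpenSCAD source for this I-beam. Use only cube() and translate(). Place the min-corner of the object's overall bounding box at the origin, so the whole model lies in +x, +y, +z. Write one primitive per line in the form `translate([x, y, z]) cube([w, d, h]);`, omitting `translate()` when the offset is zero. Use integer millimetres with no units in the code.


cube([909, 150, 17]);
translate([0, 65, 17]) cube([909, 20, 321]);
translate([0, 0, 338]) cube([909, 150, 17]);


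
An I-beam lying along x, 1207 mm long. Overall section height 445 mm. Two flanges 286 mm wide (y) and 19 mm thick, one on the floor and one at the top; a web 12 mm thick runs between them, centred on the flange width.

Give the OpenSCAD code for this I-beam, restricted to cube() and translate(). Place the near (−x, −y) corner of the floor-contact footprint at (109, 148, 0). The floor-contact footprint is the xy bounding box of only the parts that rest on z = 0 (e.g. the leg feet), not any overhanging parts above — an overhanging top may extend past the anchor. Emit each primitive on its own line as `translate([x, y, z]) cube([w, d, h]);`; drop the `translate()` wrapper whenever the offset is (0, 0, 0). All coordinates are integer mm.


translate([109, 148, 0]) cube([1207, 286, 19]);
translate([109, 285, 19]) cube([1207, 12, 407]);
translate([109, 148, 426]) cube([1207, 286, 19]);


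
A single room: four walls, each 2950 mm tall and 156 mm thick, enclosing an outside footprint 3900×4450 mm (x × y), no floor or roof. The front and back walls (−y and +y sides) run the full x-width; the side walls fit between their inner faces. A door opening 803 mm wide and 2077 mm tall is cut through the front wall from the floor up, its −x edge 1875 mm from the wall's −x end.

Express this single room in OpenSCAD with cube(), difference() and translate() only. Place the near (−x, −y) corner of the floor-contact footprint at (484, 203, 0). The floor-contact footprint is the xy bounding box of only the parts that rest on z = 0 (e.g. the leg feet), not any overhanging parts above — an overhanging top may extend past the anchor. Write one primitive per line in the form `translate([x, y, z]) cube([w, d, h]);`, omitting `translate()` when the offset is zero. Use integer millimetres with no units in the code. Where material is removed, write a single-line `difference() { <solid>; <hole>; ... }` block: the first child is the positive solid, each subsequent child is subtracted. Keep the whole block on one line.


difference() { translate([484, 203, 0]) cube([3900, 156, 2950]); translate([2359, 203, 0]) cube([803, 156, 2077]); }
translate([484, 4497, 0]) cube([3900, 156, 2950]);
translate([484, 359, 0]) cube([156, 4138, 2950]);
translate([4228, 359, 0]) cube([156, 4138, 2950]);


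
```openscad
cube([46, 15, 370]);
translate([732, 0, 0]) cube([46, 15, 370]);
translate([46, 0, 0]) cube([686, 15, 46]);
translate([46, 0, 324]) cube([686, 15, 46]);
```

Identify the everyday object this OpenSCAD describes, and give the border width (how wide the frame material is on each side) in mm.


A picture frame. The border width is 46 mm.

Four thin pieces enclosing a rectangular opening — a picture frame. The two full-height stiles are 370 mm tall; the top rail sits at z = 324 and is 46 mm tall, so the border above the opening is 370 − 324 = 46 mm, matching the stile x-width.


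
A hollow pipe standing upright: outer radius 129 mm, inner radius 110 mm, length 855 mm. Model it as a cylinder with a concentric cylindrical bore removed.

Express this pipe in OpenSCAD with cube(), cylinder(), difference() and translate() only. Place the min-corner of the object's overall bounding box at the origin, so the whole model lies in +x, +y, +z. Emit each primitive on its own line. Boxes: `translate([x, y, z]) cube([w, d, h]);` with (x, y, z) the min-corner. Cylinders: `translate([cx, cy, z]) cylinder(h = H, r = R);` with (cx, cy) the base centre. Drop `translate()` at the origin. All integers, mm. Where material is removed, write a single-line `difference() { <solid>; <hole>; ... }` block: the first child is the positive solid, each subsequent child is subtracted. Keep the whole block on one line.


difference() { translate([129, 129, 0]) cylinder(h = 855, r = 129); translate([129, 129, 0]) cylinder(h = 855, r = 110); }


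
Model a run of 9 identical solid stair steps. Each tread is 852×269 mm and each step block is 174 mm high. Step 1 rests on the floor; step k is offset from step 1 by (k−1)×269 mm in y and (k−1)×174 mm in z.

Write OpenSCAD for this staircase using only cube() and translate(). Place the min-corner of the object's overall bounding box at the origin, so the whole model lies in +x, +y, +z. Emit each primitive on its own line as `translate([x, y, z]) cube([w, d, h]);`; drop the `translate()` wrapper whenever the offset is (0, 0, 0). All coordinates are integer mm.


cube([852, 269, 174]);
translate([0, 269, 174]) cube([852, 269, 174]);
translate([0, 538, 348]) cube([852, 269, 174]);
translate([0, 807, 522]) cube([852, 269, 174]);
translate([0, 1076, 696]) cube([852, 269, 174]);
translate([0, 1345, 870]) cube([852, 269, 174]);
translate([0, 1614, 1044]) cube([852, 269, 174]);
translate([0, 1883, 1218]) cube([852, 269, 174]);
translate([0, 2152, 1392]) cube([852, 269, 174]);


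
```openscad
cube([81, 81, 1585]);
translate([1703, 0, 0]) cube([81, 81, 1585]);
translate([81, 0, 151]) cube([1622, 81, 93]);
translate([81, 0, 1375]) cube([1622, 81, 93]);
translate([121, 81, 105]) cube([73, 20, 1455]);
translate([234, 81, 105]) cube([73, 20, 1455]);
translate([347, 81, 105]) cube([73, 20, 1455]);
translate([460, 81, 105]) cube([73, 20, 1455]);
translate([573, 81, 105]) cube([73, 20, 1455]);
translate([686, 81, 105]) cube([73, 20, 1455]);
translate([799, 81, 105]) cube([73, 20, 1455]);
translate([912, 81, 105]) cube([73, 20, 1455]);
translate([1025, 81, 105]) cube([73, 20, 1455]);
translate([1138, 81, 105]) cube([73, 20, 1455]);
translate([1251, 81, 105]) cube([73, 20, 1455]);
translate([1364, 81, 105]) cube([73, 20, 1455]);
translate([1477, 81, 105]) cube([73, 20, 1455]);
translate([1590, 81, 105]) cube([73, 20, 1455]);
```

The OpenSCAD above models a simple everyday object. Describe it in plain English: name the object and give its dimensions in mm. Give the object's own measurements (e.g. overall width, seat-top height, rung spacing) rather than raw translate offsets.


A fence section. Two 81×81 mm posts, 1585 mm tall, stand on the floor with a clear span of 1622 mm between their inner faces. Two horizontal rails of 81×93 mm section span the gap between the posts with their undersides at z = 151 mm and z = 1375 mm, flush with the posts' −y face. 14 pickets, each 73 mm wide, 20 mm thick and 1455 mm tall, are fixed to the +y face of the rails with their bottoms at z = 105 mm, spaced across the span with a 40 mm gap after the −x post and between neighbouring pickets and before the +x post.


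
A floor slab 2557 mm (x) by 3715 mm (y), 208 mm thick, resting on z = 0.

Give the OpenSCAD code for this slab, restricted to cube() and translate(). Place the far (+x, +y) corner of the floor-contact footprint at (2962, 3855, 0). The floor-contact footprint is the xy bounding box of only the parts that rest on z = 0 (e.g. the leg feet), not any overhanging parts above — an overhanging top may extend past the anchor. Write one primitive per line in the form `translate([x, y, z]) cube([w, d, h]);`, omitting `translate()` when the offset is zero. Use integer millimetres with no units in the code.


translate([405, 140, 0]) cube([2557, 3715, 208]);


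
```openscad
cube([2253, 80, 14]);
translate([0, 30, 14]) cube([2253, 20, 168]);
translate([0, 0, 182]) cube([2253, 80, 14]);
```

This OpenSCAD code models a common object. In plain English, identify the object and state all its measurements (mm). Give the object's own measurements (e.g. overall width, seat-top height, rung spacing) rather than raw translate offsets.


An I-beam lying along x, 2253 mm long. Overall section height 196 mm. Two flanges 80 mm wide (y) and 14 mm thick, one on the floor and one at the top; a web 20 mm thick runs between them, centred on the flange width.


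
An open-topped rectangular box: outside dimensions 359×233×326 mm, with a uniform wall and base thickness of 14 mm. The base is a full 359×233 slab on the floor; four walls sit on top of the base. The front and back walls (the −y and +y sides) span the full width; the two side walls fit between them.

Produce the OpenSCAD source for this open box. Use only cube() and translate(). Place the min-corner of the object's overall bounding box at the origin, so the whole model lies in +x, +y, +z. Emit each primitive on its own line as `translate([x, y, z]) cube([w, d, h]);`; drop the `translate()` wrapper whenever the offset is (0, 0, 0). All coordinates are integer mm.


cube([359, 233, 14]);
translate([0, 0, 14]) cube([359, 14, 312]);
translate([0, 219, 14]) cube([359, 14, 312]);
translate([0, 14, 14]) cube([14, 205, 312]);
translate([345, 14, 14]) cube([14, 205, 312]);


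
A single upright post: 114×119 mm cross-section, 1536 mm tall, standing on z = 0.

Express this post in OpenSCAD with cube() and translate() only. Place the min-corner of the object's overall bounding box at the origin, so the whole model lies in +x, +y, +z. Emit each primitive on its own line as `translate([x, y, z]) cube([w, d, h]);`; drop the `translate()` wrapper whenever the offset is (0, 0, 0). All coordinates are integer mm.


cube([114, 119, 1536]);


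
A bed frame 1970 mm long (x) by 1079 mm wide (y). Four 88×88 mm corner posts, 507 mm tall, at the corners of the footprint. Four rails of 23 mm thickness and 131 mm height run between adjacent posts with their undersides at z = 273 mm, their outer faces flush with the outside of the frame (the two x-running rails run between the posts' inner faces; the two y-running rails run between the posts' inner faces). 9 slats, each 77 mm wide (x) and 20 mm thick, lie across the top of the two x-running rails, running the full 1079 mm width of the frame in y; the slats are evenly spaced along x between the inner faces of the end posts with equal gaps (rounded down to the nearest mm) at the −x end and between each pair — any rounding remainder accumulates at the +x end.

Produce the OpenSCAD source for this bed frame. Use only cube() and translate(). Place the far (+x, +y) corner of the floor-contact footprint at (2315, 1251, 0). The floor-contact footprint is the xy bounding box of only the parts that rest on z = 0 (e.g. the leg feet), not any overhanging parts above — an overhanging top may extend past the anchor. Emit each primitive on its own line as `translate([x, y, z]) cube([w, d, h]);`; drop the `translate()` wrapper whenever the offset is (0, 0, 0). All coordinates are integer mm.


translate([345, 172, 0]) cube([88, 88, 507]);
translate([345, 1163, 0]) cube([88, 88, 507]);
translate([2227, 172, 0]) cube([88, 88, 507]);
translate([2227, 1163, 0]) cube([88, 88, 507]);
translate([433, 172, 273]) cube([1794, 23, 131]);
translate([433, 1228, 273]) cube([1794, 23, 131]);
translate([345, 260, 273]) cube([23, 903, 131]);
translate([2292, 260, 273]) cube([23, 903, 131]);
translate([543, 172, 404]) cube([77, 1079, 20]);
translate([730, 172, 404]) cube([77, 1079, 20]);
translate([917, 172, 404]) cube([77, 1079, 20]);
translate([1104, 172, 404]) cube([77, 1079, 20]);
translate([1291, 172, 404]) cube([77, 1079, 20]);
translate([1478, 172, 404]) cube([77, 1079, 20]);
translate([1665, 172, 404]) cube([77, 1079, 20]);
translate([1852, 172, 404]) cube([77, 1079, 20]);
translate([2039, 172, 404]) cube([77, 1079, 20]);
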